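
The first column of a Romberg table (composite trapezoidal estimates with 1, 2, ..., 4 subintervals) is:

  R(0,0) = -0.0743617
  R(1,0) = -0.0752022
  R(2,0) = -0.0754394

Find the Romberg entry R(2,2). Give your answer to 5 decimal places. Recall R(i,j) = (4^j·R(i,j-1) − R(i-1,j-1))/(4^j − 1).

-0.07552

Richardson extrapolation on the trapezoidal column (denominator 4−1=3):
R(1,1) = (4·(-0.0752022) − (-0.0743617)) / 3 = -0.0754824
R(2,1) = -0.0754394 + (-0.0754394 − (-0.0752022))/3 = -0.0755185
R(2,2) = (16·(-0.0755185) − (-0.0754824)) / 15 = -0.0755209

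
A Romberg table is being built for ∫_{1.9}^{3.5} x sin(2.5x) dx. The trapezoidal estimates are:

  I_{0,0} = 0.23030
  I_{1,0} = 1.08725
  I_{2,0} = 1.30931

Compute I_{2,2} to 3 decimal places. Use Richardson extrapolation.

Richardson extrapolation on the trapezoidal column (denominator 4−1=3):
I_{1,1} = 1.08725 + (1.08725 − 0.23030)/3 = 1.37290
I_{2,1} = 1.30931 + (1.30931 − 1.08725)/3 = 1.38333
I_{2,2} = 1.38333 + (1.38333 − 1.37290)/15 = 1.38403

1.384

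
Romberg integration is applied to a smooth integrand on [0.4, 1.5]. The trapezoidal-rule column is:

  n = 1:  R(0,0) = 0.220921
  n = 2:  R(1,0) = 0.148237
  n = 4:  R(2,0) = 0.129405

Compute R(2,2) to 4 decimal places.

0.1231

Richardson extrapolation on the trapezoidal column (denominator 4−1=3):
R(1,1) = (4·0.148237 − 0.220921) / 3 = 0.124009
R(2,1) = (4·0.129405 − 0.148237) / 3 = 0.123128
R(2,2) = 0.123128 + (0.123128 − 0.124009)/15 = 0.123069
(Column j=1 coincides with Simpson's rule on the same nodes.)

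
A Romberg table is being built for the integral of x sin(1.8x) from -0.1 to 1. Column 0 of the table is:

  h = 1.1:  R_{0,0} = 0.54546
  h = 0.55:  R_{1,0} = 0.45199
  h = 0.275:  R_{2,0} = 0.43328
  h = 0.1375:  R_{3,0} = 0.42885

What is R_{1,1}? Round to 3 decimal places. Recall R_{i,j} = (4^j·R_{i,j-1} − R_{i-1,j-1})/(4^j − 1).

0.421

Richardson extrapolation on the trapezoidal column (denominator 4−1=3):
R_{1,1} = 0.45199 + (0.45199 − 0.54546)/3 = 0.42083
(Column j=1 coincides with Simpson's rule on the same nodes.)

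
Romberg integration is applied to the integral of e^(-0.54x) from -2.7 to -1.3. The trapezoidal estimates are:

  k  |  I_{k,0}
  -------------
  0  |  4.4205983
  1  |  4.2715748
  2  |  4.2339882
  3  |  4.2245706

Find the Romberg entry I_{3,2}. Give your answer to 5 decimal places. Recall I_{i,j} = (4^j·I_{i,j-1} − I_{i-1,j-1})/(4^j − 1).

Richardson extrapolation on the trapezoidal column (denominator 4−1=3):
I_{2,1} = 4.2339882 + (4.2339882 − 4.2715748)/3 = 4.2214593
I_{3,1} = 4.2245706 + (4.2245706 − 4.2339882)/3 = 4.2214314
I_{3,2} = (16·4.2214314 − 4.2214593) / 15 = 4.2214295

4.22143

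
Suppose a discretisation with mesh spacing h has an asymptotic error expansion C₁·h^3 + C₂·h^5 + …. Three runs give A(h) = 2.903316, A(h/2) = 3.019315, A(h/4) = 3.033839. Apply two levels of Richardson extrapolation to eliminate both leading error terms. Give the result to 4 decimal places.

First eliminate the h^3 term (factor 2^3 = 8):
  B₁ = (8·3.019315 − 2.903316)/7 = 3.035886
  B₂ = (8·3.033839 − 3.019315)/7 = 3.035914
Then eliminate the h^5 term (factor 2^5 = 32):
  (32·3.035914 − 3.035886)/31 = 3.035915

3.0359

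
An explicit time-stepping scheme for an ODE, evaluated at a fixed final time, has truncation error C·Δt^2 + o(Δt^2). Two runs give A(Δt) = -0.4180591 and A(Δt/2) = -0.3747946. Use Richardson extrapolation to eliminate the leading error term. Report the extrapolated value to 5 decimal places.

The leading error scales as Δt^2; refining by a factor of 2 reduces it by 2^2 = 4.
Extrapolated value = (4·A(Δt/2) − A(Δt)) / (4 − 1)
= (4·(-0.3747946) − (-0.4180591)) / 3
= -1.0811193 / 3 = -0.3603731

-0.36037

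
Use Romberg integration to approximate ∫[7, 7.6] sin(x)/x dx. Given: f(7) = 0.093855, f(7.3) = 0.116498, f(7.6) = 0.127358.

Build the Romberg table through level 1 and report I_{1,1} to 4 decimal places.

0.0687

I_{0,0} (trapezoid, 1 panel, h=0.6000): 0.066364
I_{1,0} (trapezoid, 2 panels, h=0.3000): 0.068131
I_{1,1} = 0.068131 + (0.068131 − 0.066364)/3 = 0.068720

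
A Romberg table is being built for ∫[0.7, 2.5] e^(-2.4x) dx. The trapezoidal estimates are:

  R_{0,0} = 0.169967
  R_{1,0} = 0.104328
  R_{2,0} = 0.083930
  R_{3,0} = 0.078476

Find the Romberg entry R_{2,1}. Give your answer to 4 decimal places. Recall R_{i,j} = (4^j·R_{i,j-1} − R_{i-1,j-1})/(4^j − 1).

Richardson extrapolation on the trapezoidal column (denominator 4−1=3):
R_{2,1} = 0.083930 + (0.083930 − 0.104328)/3 = 0.077131

0.0771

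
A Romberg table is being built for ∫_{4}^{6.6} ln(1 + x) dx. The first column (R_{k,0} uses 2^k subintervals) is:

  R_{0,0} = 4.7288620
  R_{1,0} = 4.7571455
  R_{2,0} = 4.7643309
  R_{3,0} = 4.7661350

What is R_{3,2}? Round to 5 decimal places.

Richardson extrapolation on the trapezoidal column (denominator 4−1=3):
R_{2,1} = 4.7643309 + (4.7643309 − 4.7571455)/3 = 4.7667260
R_{3,1} = (4·4.7661350 − 4.7643309) / 3 = 4.7667364
R_{3,2} = (16·4.7667364 − 4.7667260) / 15 = 4.7667371

4.76674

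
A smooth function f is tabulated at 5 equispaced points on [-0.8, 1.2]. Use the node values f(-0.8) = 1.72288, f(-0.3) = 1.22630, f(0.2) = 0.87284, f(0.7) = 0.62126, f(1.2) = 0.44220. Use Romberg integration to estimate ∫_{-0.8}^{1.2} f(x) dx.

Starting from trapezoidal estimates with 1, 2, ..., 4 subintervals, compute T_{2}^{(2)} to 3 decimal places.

T_{0}^{(0)} (trapezoid, 1 panel, h=2.0000): 2.16508
T_{1}^{(0)} (trapezoid, 2 panels, h=1.0000): 1.95538
T_{2}^{(0)} (trapezoid, 4 panels, h=0.5000): 1.90147
T_{1}^{(1)} = 1.95538 + (1.95538 − 2.16508)/3 = 1.88548
T_{2}^{(1)} = 1.90147 + (1.90147 − 1.95538)/3 = 1.88350
T_{2}^{(2)} = 1.88350 + (1.88350 − 1.88548)/15 = 1.88337

1.883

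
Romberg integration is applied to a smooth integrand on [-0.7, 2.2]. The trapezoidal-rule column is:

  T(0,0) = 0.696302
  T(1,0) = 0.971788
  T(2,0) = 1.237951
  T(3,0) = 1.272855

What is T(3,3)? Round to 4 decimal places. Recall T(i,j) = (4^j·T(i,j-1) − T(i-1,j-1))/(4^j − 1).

T(1,1) = (4·0.971788 − 0.696302) / 3 = 1.063617
T(2,1) = 1.237951 + (1.237951 − 0.971788)/3 = 1.326672
T(3,1) = (4·1.272855 − 1.237951) / 3 = 1.284490
T(2,2) = (16·1.326672 − 1.063617) / 15 = 1.344209
T(3,2) = (16·1.284490 − 1.326672) / 15 = 1.281678
T(3,3) = (64·1.281678 − 1.344209) / 63 = 1.280685

1.2807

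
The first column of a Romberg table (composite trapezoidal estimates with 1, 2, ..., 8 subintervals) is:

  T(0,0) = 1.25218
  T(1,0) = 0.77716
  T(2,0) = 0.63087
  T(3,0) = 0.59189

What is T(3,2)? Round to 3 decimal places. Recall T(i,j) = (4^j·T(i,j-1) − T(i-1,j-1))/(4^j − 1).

0.579

Richardson extrapolation on the trapezoidal column (denominator 4−1=3):
T(2,1) = 0.63087 + (0.63087 − 0.77716)/3 = 0.58211
T(3,1) = 0.59189 + (0.59189 − 0.63087)/3 = 0.57890
T(3,2) = (16·0.57890 − 0.58211) / 15 = 0.57869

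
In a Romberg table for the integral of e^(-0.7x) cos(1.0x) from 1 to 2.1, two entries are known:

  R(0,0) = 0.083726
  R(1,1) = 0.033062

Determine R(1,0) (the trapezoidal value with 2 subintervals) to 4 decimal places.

0.0457

From R(1,1) = (4·R(1,0) − R(0,0))/3, solve for R(1,0):
4·R(1,0) = 3·0.033062 + 0.083726 = 0.182912
R(1,0) = 0.045728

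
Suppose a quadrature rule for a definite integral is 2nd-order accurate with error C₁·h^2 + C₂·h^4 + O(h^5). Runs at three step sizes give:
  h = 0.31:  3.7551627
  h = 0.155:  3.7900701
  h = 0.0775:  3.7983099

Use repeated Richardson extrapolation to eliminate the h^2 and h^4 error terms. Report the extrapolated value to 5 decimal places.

First eliminate the h^2 term (factor 2^2 = 4):
  B₁ = (4·3.7900701 − 3.7551627)/3 = 3.8017059
  B₂ = (4·3.7983099 − 3.7900701)/3 = 3.8010565
Then eliminate the h^4 term (factor 2^4 = 16):
  (16·3.8010565 − 3.8017059)/15 = 3.8010132

3.80101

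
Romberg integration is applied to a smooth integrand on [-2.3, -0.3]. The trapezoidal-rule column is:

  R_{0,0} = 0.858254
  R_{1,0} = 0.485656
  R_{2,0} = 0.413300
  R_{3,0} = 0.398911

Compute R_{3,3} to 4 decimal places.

Richardson extrapolation on the trapezoidal column (denominator 4−1=3):
R_{1,1} = (4·0.485656 − 0.858254) / 3 = 0.361457
R_{2,1} = (4·0.413300 − 0.485656) / 3 = 0.389181
R_{3,1} = (4·0.398911 − 0.413300) / 3 = 0.394115
R_{2,2} = 0.389181 + (0.389181 − 0.361457)/15 = 0.391029
R_{3,2} = 0.394115 + (0.394115 − 0.389181)/15 = 0.394444
R_{3,3} = (64·0.394444 − 0.391029) / 63 = 0.394498
(Column j=1 coincides with Simpson's rule on the same nodes.)

0.3945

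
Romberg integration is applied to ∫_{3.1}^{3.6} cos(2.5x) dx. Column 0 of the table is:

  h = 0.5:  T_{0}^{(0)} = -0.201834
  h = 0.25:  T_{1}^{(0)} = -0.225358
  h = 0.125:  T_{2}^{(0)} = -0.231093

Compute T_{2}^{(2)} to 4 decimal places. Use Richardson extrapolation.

-0.2330

Richardson extrapolation on the trapezoidal column (denominator 4−1=3):
T_{1}^{(1)} = -0.225358 + (-0.225358 − (-0.201834))/3 = -0.233199
T_{2}^{(1)} = -0.231093 + (-0.231093 − (-0.225358))/3 = -0.233005
T_{2}^{(2)} = (16·(-0.233005) − (-0.233199)) / 15 = -0.232992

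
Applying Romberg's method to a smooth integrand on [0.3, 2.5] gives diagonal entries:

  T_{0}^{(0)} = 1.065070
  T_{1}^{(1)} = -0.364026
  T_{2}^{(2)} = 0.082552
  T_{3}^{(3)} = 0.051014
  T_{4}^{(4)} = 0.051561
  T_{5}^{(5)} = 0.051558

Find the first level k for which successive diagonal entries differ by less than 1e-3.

|T_{1}^{(1)} − T_{0}^{(0)}| = 1.429096 ≥ 1e-3
|T_{2}^{(2)} − T_{1}^{(1)}| = 0.446578 ≥ 1e-3
|T_{3}^{(3)} − T_{2}^{(2)}| = 0.031538 ≥ 1e-3
|T_{4}^{(4)} − T_{3}^{(3)}| = 0.000547 < 1e-3

k = 4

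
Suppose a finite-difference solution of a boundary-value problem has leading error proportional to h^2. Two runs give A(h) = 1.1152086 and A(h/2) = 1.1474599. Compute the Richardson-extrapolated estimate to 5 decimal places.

The leading error scales as h^2; refining by a factor of 2 reduces it by 2^2 = 4.
Extrapolated value = (4·A(h/2) − A(h)) / (4 − 1)
= (4·1.1474599 − 1.1152086) / 3
= 3.4746310 / 3 = 1.1582103

1.15821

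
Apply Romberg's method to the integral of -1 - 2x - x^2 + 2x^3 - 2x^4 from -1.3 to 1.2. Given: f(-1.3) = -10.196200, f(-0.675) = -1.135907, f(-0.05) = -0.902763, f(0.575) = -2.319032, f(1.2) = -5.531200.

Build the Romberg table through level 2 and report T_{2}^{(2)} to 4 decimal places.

-6.4301

T_{0}^{(0)} (trapezoid, 1 panel, h=2.5000): -19.659250
T_{1}^{(0)} (trapezoid, 2 panels, h=1.2500): -10.958079
T_{2}^{(0)} (trapezoid, 4 panels, h=0.6250): -7.638376
T_{1}^{(1)} = -10.958079 + (-10.958079 − (-19.659250))/3 = -8.057689
T_{2}^{(1)} = -7.638376 + (-7.638376 − (-10.958079))/3 = -6.531808
T_{2}^{(2)} = -6.531808 + (-6.531808 − (-8.057689))/15 = -6.430083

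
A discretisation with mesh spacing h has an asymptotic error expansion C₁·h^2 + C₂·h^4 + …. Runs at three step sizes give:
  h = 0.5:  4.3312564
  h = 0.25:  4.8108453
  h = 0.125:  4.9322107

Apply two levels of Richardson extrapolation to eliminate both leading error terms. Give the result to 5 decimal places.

4.97280

First eliminate the h^2 term (factor 2^2 = 4):
  B₁ = (4·4.8108453 − 4.3312564)/3 = 4.9707083
  B₂ = (4·4.9322107 − 4.8108453)/3 = 4.9726658
Then eliminate the h^4 term (factor 2^4 = 16):
  (16·4.9726658 − 4.9707083)/15 = 4.9727963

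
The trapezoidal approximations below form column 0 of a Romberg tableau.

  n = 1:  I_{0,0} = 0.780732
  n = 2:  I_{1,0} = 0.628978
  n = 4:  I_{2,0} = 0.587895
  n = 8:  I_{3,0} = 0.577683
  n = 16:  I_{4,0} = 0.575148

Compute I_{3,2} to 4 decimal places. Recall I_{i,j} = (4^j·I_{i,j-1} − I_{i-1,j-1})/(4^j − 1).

0.5743

I_{2,1} = (4·0.587895 − 0.628978) / 3 = 0.574201
I_{3,1} = 0.577683 + (0.577683 − 0.587895)/3 = 0.574279
I_{3,2} = 0.574279 + (0.574279 − 0.574201)/15 = 0.574284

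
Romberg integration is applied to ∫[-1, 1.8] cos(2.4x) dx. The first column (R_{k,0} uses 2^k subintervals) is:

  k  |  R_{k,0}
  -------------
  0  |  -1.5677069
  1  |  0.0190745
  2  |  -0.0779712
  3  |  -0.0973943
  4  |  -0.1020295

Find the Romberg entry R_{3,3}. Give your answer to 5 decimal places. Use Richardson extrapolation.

R_{1,1} = 0.0190745 + (0.0190745 − (-1.5677069))/3 = 0.5480016
R_{2,1} = (4·(-0.0779712) − 0.0190745) / 3 = -0.1103198
R_{3,1} = (4·(-0.0973943) − (-0.0779712)) / 3 = -0.1038687
R_{2,2} = -0.1103198 + (-0.1103198 − 0.5480016)/15 = -0.1542079
R_{3,2} = -0.1038687 + (-0.1038687 − (-0.1103198))/15 = -0.1034386
R_{3,3} = (64·(-0.1034386) − (-0.1542079)) / 63 = -0.1026327

-0.10263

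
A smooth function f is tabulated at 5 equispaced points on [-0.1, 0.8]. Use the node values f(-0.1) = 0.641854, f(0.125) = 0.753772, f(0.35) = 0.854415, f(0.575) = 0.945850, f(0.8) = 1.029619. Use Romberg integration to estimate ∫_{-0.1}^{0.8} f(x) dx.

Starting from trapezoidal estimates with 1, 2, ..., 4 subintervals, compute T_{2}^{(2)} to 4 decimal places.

0.7634

T_{0}^{(0)} (trapezoid, 1 panel, h=0.9000): 0.752163
T_{1}^{(0)} (trapezoid, 2 panels, h=0.4500): 0.760568
T_{2}^{(0)} (trapezoid, 4 panels, h=0.2250): 0.762699
T_{1}^{(1)} = 0.760568 + (0.760568 − 0.752163)/3 = 0.763370
T_{2}^{(1)} = 0.762699 + (0.762699 − 0.760568)/3 = 0.763409
T_{2}^{(2)} = 0.763409 + (0.763409 − 0.763370)/15 = 0.763412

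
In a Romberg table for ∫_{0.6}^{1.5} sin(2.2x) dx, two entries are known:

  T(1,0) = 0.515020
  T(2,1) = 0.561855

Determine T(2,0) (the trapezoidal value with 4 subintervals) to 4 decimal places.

From T(2,1) = (4·T(2,0) − T(1,0))/3, solve for T(2,0):
4·T(2,0) = 3·0.561855 + 0.515020 = 2.200585
T(2,0) = 0.550146

0.5501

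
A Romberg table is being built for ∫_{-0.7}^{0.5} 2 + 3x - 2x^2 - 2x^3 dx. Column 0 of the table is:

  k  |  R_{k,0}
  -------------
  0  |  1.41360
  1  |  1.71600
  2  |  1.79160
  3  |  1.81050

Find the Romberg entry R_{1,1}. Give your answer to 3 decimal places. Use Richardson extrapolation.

Richardson extrapolation on the trapezoidal column (denominator 4−1=3):
R_{1,1} = 1.71600 + (1.71600 − 1.41360)/3 = 1.81680

1.817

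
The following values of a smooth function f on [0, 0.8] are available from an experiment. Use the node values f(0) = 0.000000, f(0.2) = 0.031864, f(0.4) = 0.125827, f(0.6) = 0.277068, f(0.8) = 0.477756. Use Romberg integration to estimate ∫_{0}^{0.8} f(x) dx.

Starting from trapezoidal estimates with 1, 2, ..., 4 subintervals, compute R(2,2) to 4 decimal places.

R(0,0) (trapezoid, 1 panel, h=0.8000): 0.191102
R(1,0) (trapezoid, 2 panels, h=0.4000): 0.145882
R(2,0) (trapezoid, 4 panels, h=0.2000): 0.134727
R(1,1) = 0.145882 + (0.145882 − 0.191102)/3 = 0.130809
R(2,1) = 0.134727 + (0.134727 − 0.145882)/3 = 0.131009
R(2,2) = 0.131009 + (0.131009 − 0.130809)/15 = 0.131022

0.1310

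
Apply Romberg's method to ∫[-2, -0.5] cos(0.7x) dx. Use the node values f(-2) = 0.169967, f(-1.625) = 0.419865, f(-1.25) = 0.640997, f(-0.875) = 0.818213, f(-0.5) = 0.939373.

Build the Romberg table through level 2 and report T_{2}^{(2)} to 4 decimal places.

0.9179

T_{0}^{(0)} (trapezoid, 1 panel, h=1.5000): 0.832005
T_{1}^{(0)} (trapezoid, 2 panels, h=0.7500): 0.896750
T_{2}^{(0)} (trapezoid, 4 panels, h=0.3750): 0.912654
T_{1}^{(1)} = 0.896750 + (0.896750 − 0.832005)/3 = 0.918332
T_{2}^{(1)} = 0.912654 + (0.912654 − 0.896750)/3 = 0.917955
T_{2}^{(2)} = 0.917955 + (0.917955 − 0.918332)/15 = 0.917930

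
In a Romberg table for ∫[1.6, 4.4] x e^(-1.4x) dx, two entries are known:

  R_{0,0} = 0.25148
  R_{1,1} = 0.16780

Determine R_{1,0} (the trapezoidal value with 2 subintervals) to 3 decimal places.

0.189

From R_{1,1} = (4·R_{1,0} − R_{0,0})/3, solve for R_{1,0}:
4·R_{1,0} = 3·0.16780 + 0.25148 = 0.75488
R_{1,0} = 0.18872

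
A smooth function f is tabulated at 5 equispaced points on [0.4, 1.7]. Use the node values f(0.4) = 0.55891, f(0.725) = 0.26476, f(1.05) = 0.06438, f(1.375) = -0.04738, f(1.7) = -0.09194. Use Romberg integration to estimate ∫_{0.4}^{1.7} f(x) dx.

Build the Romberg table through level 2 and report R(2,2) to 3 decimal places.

0.159

R(0,0) (trapezoid, 1 panel, h=1.3000): 0.30353
R(1,0) (trapezoid, 2 panels, h=0.6500): 0.19361
R(2,0) (trapezoid, 4 panels, h=0.3250): 0.16745
R(1,1) = 0.19361 + (0.19361 − 0.30353)/3 = 0.15697
R(2,1) = 0.16745 + (0.16745 − 0.19361)/3 = 0.15873
R(2,2) = 0.15873 + (0.15873 − 0.15697)/15 = 0.15885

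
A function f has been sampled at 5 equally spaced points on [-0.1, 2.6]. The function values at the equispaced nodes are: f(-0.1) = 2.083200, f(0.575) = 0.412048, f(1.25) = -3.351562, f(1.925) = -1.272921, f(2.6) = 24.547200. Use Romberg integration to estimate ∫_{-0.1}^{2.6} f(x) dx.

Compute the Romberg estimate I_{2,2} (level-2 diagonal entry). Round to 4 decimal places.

3.5594

I_{0,0} (trapezoid, 1 panel, h=2.7000): 35.951040
I_{1,0} (trapezoid, 2 panels, h=1.3500): 13.450911
I_{2,0} (trapezoid, 4 panels, h=0.6750): 6.144366
I_{1,1} = 13.450911 + (13.450911 − 35.951040)/3 = 5.950868
I_{2,1} = 6.144366 + (6.144366 − 13.450911)/3 = 3.708851
I_{2,2} = 3.708851 + (3.708851 − 5.950868)/15 = 3.559383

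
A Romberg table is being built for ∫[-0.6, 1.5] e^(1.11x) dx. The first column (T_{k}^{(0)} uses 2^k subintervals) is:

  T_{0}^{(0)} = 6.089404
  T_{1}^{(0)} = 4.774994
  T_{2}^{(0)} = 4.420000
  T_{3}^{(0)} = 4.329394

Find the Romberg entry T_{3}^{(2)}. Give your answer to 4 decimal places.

4.2990

Richardson extrapolation on the trapezoidal column (denominator 4−1=3):
T_{2}^{(1)} = 4.420000 + (4.420000 − 4.774994)/3 = 4.301669
T_{3}^{(1)} = 4.329394 + (4.329394 − 4.420000)/3 = 4.299192
T_{3}^{(2)} = 4.299192 + (4.299192 − 4.301669)/15 = 4.299027
(Column j=1 coincides with Simpson's rule on the same nodes.)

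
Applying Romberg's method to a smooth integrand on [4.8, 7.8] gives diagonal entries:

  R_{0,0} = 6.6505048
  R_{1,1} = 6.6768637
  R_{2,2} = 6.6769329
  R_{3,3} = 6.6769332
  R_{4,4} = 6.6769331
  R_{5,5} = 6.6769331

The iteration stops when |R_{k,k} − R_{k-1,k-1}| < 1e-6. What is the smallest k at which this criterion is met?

|R_{1,1} − R_{0,0}| = 0.0263589 ≥ 1e-6
|R_{2,2} − R_{1,1}| = 0.0000692 ≥ 1e-6
|R_{3,3} − R_{2,2}| = 0.0000003 < 1e-6

k = 3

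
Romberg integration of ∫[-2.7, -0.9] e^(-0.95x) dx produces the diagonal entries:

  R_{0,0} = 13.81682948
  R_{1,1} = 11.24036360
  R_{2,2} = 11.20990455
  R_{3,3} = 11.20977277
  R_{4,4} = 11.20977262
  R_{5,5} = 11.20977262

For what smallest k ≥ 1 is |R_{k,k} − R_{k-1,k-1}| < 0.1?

|R_{1,1} − R_{0,0}| = 2.57646588 ≥ 0.1
|R_{2,2} − R_{1,1}| = 0.03045905 < 0.1

k = 2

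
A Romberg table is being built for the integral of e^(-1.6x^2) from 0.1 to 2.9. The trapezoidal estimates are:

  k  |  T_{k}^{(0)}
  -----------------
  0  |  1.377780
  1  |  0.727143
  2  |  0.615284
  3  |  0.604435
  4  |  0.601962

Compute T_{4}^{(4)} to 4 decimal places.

0.6011

Richardson extrapolation on the trapezoidal column (denominator 4−1=3):
T_{1}^{(1)} = 0.727143 + (0.727143 − 1.377780)/3 = 0.510264
T_{2}^{(1)} = (4·0.615284 − 0.727143) / 3 = 0.577998
T_{3}^{(1)} = 0.604435 + (0.604435 − 0.615284)/3 = 0.600819
T_{4}^{(1)} = (4·0.601962 − 0.604435) / 3 = 0.601138
T_{2}^{(2)} = 0.577998 + (0.577998 − 0.510264)/15 = 0.582514
T_{3}^{(2)} = 0.600819 + (0.600819 − 0.577998)/15 = 0.602340
T_{4}^{(2)} = (16·0.601138 − 0.600819) / 15 = 0.601159
T_{3}^{(3)} = (64·0.602340 − 0.582514) / 63 = 0.602655
T_{4}^{(3)} = 0.601159 + (0.601159 − 0.602340)/63 = 0.601140
T_{4}^{(4)} = 0.601140 + (0.601140 − 0.602655)/255 = 0.601134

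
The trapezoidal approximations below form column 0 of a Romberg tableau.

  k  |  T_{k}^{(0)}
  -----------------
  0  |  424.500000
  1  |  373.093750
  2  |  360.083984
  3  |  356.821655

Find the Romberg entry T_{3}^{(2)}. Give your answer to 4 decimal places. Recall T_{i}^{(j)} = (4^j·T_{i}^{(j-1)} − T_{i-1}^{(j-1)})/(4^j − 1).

Richardson extrapolation on the trapezoidal column (denominator 4−1=3):
T_{2}^{(1)} = (4·360.083984 − 373.093750) / 3 = 355.747395
T_{3}^{(1)} = (4·356.821655 − 360.083984) / 3 = 355.734212
T_{3}^{(2)} = 355.734212 + (355.734212 − 355.747395)/15 = 355.733333

355.7333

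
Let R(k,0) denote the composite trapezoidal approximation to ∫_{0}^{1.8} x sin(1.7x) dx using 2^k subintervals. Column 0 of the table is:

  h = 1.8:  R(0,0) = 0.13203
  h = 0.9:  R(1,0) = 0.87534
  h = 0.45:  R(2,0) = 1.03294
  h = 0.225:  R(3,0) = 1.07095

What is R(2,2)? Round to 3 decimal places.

R(1,1) = (4·0.87534 − 0.13203) / 3 = 1.12311
R(2,1) = (4·1.03294 − 0.87534) / 3 = 1.08547
R(2,2) = 1.08547 + (1.08547 − 1.12311)/15 = 1.08296
(Column j=1 coincides with Simpson's rule on the same nodes.)

1.083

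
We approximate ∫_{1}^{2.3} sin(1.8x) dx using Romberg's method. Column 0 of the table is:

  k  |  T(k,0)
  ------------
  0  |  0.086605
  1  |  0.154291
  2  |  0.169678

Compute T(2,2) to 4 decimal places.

0.1747

T(1,1) = (4·0.154291 − 0.086605) / 3 = 0.176853
T(2,1) = (4·0.169678 − 0.154291) / 3 = 0.174807
T(2,2) = (16·0.174807 − 0.176853) / 15 = 0.174671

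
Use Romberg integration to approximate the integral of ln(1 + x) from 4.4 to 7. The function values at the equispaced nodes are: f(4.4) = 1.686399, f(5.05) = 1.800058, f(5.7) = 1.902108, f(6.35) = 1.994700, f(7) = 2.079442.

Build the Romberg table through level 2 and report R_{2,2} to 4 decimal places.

4.9290

R_{0,0} (trapezoid, 1 panel, h=2.6000): 4.895593
R_{1,0} (trapezoid, 2 panels, h=1.3000): 4.920537
R_{2,0} (trapezoid, 4 panels, h=0.6500): 4.926861
R_{1,1} = 4.920537 + (4.920537 − 4.895593)/3 = 4.928852
R_{2,1} = 4.926861 + (4.926861 − 4.920537)/3 = 4.928969
R_{2,2} = 4.928969 + (4.928969 − 4.928852)/15 = 4.928977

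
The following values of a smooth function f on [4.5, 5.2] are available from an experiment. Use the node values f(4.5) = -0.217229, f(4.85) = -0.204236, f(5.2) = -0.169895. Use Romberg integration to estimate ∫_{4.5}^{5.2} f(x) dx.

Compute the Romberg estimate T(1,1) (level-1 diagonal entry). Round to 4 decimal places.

T(0,0) (trapezoid, 1 panel, h=0.7000): -0.135493
T(1,0) (trapezoid, 2 panels, h=0.3500): -0.139229
T(1,1) = -0.139229 + (-0.139229 − (-0.135493))/3 = -0.140474

-0.1405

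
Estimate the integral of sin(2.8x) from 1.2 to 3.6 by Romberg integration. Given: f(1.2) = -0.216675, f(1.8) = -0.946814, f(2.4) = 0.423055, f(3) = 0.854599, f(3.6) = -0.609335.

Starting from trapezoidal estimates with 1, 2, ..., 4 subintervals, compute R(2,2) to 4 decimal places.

R(0,0) (trapezoid, 1 panel, h=2.4000): -0.991212
R(1,0) (trapezoid, 2 panels, h=1.2000): 0.012060
R(2,0) (trapezoid, 4 panels, h=0.6000): -0.049299
R(1,1) = 0.012060 + (0.012060 − (-0.991212))/3 = 0.346484
R(2,1) = -0.049299 + (-0.049299 − 0.012060)/3 = -0.069752
R(2,2) = -0.069752 + (-0.069752 − 0.346484)/15 = -0.097501

-0.0975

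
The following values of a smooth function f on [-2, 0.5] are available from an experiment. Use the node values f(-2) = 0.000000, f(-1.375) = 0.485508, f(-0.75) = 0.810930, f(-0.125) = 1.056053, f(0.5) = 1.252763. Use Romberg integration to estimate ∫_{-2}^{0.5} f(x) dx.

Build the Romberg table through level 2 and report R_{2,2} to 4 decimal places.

1.8842

R_{0,0} (trapezoid, 1 panel, h=2.5000): 1.565954
R_{1,0} (trapezoid, 2 panels, h=1.2500): 1.796639
R_{2,0} (trapezoid, 4 panels, h=0.6250): 1.861795
R_{1,1} = 1.796639 + (1.796639 − 1.565954)/3 = 1.873534
R_{2,1} = 1.861795 + (1.861795 − 1.796639)/3 = 1.883514
R_{2,2} = 1.883514 + (1.883514 − 1.873534)/15 = 1.884179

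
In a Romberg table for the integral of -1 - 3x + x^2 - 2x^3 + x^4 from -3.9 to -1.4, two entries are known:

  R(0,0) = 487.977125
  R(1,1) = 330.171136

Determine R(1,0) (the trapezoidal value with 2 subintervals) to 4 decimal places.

369.6226

From R(1,1) = (4·R(1,0) − R(0,0))/3, solve for R(1,0):
4·R(1,0) = 3·330.171136 + 487.977125 = 1478.490533
R(1,0) = 369.622633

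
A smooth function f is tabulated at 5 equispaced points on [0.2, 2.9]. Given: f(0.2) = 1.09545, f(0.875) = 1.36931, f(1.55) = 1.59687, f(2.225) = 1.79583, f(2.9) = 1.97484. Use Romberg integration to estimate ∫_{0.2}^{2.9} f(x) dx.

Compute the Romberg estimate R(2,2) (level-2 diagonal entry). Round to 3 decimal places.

R(0,0) (trapezoid, 1 panel, h=2.7000): 4.14489
R(1,0) (trapezoid, 2 panels, h=1.3500): 4.22822
R(2,0) (trapezoid, 4 panels, h=0.6750): 4.25058
R(1,1) = 4.22822 + (4.22822 − 4.14489)/3 = 4.25600
R(2,1) = 4.25058 + (4.25058 − 4.22822)/3 = 4.25803
R(2,2) = 4.25803 + (4.25803 − 4.25600)/15 = 4.25817

4.258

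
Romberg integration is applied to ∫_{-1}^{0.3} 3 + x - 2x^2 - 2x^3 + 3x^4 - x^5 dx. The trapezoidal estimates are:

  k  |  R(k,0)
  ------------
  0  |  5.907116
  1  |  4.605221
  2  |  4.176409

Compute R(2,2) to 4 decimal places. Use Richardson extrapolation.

4.0243

Richardson extrapolation on the trapezoidal column (denominator 4−1=3):
R(1,1) = 4.605221 + (4.605221 − 5.907116)/3 = 4.171256
R(2,1) = 4.176409 + (4.176409 − 4.605221)/3 = 4.033472
R(2,2) = (16·4.033472 − 4.171256) / 15 = 4.024286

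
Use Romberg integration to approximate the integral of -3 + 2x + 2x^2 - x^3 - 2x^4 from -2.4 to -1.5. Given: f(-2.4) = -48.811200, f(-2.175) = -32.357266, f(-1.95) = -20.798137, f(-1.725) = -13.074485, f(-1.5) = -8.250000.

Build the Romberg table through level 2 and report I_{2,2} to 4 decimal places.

I_{0,0} (trapezoid, 1 panel, h=0.9000): -25.677540
I_{1,0} (trapezoid, 2 panels, h=0.4500): -22.197932
I_{2,0} (trapezoid, 4 panels, h=0.2250): -21.321110
I_{1,1} = -22.197932 + (-22.197932 − (-25.677540))/3 = -21.038063
I_{2,1} = -21.321110 + (-21.321110 − (-22.197932))/3 = -21.028836
I_{2,2} = -21.028836 + (-21.028836 − (-21.038063))/15 = -21.028221

-21.0282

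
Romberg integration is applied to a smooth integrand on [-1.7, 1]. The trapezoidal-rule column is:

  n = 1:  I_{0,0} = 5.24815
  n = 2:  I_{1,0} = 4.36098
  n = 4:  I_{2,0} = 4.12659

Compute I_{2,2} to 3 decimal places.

4.047

Richardson extrapolation on the trapezoidal column (denominator 4−1=3):
I_{1,1} = (4·4.36098 − 5.24815) / 3 = 4.06526
I_{2,1} = (4·4.12659 − 4.36098) / 3 = 4.04846
I_{2,2} = 4.04846 + (4.04846 − 4.06526)/15 = 4.04734
(Column j=1 coincides with Simpson's rule on the same nodes.)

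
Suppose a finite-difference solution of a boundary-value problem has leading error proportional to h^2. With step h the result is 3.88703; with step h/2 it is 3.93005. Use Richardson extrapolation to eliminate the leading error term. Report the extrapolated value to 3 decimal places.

3.944

The leading error scales as h^2; refining by a factor of 2 reduces it by 2^2 = 4.
Extrapolated value = (4·A(h/2) − A(h)) / (4 − 1)
= (4·3.93005 − 3.88703) / 3
= 11.83317 / 3 = 3.94439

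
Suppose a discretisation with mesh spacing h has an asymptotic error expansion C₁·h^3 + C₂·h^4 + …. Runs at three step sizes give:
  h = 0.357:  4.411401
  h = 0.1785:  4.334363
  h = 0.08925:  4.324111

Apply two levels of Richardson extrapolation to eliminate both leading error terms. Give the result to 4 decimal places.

4.3226

First eliminate the h^3 term (factor 2^3 = 8):
  B₁ = (8·4.334363 − 4.411401)/7 = 4.323358
  B₂ = (8·4.324111 − 4.334363)/7 = 4.322646
Then eliminate the h^4 term (factor 2^4 = 16):
  (16·4.322646 − 4.323358)/15 = 4.322599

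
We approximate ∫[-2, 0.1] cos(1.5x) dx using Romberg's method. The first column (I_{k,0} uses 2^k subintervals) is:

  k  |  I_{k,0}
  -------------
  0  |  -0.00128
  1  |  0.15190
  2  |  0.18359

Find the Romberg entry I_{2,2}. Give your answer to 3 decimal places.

Richardson extrapolation on the trapezoidal column (denominator 4−1=3):
I_{1,1} = 0.15190 + (0.15190 − (-0.00128))/3 = 0.20296
I_{2,1} = (4·0.18359 − 0.15190) / 3 = 0.19415
I_{2,2} = (16·0.19415 − 0.20296) / 15 = 0.19356
(Column j=1 coincides with Simpson's rule on the same nodes.)

0.194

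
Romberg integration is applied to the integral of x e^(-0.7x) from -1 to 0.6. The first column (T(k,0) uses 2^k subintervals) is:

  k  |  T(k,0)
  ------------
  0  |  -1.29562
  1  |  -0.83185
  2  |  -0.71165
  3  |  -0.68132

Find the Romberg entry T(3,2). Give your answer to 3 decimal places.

T(2,1) = -0.71165 + (-0.71165 − (-0.83185))/3 = -0.67158
T(3,1) = (4·(-0.68132) − (-0.71165)) / 3 = -0.67121
T(3,2) = -0.67121 + (-0.67121 − (-0.67158))/15 = -0.67119

-0.671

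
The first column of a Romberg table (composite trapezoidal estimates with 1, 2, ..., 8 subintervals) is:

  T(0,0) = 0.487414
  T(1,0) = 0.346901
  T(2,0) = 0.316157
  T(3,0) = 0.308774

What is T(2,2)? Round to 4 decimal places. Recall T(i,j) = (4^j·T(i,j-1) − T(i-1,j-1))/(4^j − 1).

0.3063

Richardson extrapolation on the trapezoidal column (denominator 4−1=3):
T(1,1) = 0.346901 + (0.346901 − 0.487414)/3 = 0.300063
T(2,1) = 0.316157 + (0.316157 − 0.346901)/3 = 0.305909
T(2,2) = (16·0.305909 − 0.300063) / 15 = 0.306299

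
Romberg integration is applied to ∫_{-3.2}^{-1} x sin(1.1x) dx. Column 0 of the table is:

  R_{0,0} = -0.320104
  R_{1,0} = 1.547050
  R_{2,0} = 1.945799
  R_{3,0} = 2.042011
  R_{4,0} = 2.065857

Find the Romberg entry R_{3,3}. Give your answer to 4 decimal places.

R_{1,1} = (4·1.547050 − (-0.320104)) / 3 = 2.169435
R_{2,1} = 1.945799 + (1.945799 − 1.547050)/3 = 2.078715
R_{3,1} = 2.042011 + (2.042011 − 1.945799)/3 = 2.074082
R_{2,2} = (16·2.078715 − 2.169435) / 15 = 2.072667
R_{3,2} = 2.074082 + (2.074082 − 2.078715)/15 = 2.073773
R_{3,3} = (64·2.073773 − 2.072667) / 63 = 2.073791
(Column j=1 coincides with Simpson's rule on the same nodes.)

2.0738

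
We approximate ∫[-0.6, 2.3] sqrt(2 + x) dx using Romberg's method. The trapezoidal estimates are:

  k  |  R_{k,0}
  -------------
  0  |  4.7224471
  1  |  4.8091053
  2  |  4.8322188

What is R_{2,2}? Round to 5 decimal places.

4.84005

R_{1,1} = (4·4.8091053 − 4.7224471) / 3 = 4.8379914
R_{2,1} = (4·4.8322188 − 4.8091053) / 3 = 4.8399233
R_{2,2} = (16·4.8399233 − 4.8379914) / 15 = 4.8400521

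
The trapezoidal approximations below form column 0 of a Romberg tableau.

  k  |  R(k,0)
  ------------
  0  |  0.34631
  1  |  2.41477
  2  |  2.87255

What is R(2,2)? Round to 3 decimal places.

R(1,1) = (4·2.41477 − 0.34631) / 3 = 3.10426
R(2,1) = (4·2.87255 − 2.41477) / 3 = 3.02514
R(2,2) = 3.02514 + (3.02514 − 3.10426)/15 = 3.01987
(Column j=1 coincides with Simpson's rule on the same nodes.)

3.020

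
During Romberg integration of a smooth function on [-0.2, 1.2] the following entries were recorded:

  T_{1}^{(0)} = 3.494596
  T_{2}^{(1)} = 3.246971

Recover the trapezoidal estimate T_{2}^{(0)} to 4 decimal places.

3.3089

From T_{2}^{(1)} = (4·T_{2}^{(0)} − T_{1}^{(0)})/3, solve for T_{2}^{(0)}:
4·T_{2}^{(0)} = 3·3.246971 + 3.494596 = 13.235509
T_{2}^{(0)} = 3.308877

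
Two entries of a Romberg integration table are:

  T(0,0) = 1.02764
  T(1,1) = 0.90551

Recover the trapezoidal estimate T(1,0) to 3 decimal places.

0.936

From T(1,1) = (4·T(1,0) − T(0,0))/3, solve for T(1,0):
4·T(1,0) = 3·0.90551 + 1.02764 = 3.74417
T(1,0) = 0.93604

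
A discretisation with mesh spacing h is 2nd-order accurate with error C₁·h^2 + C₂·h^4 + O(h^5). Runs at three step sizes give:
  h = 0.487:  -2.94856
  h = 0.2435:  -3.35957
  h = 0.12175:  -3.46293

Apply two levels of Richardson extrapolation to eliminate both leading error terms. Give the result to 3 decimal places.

First eliminate the h^2 term (factor 2^2 = 4):
  B₁ = (4·(-3.35957) − (-2.94856))/3 = -3.49657
  B₂ = (4·(-3.46293) − (-3.35957))/3 = -3.49738
Then eliminate the h^4 term (factor 2^4 = 16):
  (16·(-3.49738) − (-3.49657))/15 = -3.49743

-3.497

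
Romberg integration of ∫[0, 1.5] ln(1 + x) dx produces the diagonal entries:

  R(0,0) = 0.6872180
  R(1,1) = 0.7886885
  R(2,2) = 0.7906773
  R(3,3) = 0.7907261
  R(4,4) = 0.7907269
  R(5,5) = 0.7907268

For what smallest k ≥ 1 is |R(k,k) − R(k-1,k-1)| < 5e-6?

|R(1,1) − R(0,0)| = 0.1014705 ≥ 5e-6
|R(2,2) − R(1,1)| = 0.0019888 ≥ 5e-6
|R(3,3) − R(2,2)| = 0.0000488 ≥ 5e-6
|R(4,4) − R(3,3)| = 0.0000008 < 5e-6

k = 4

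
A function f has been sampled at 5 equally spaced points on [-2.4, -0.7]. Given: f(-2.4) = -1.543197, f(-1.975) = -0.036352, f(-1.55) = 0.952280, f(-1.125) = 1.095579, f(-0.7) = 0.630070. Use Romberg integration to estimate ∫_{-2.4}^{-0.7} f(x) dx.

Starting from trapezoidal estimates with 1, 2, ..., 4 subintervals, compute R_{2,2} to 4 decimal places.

0.7354

R_{0,0} (trapezoid, 1 panel, h=1.7000): -0.776158
R_{1,0} (trapezoid, 2 panels, h=0.8500): 0.421359
R_{2,0} (trapezoid, 4 panels, h=0.4250): 0.660851
R_{1,1} = 0.421359 + (0.421359 − (-0.776158))/3 = 0.820531
R_{2,1} = 0.660851 + (0.660851 − 0.421359)/3 = 0.740682
R_{2,2} = 0.740682 + (0.740682 − 0.820531)/15 = 0.735359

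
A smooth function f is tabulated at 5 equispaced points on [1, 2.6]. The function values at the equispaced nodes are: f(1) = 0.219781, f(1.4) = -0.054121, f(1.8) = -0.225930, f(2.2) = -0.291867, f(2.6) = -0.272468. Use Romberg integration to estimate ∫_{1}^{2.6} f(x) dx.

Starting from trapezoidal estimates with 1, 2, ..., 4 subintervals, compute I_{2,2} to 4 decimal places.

I_{0,0} (trapezoid, 1 panel, h=1.6000): -0.042150
I_{1,0} (trapezoid, 2 panels, h=0.8000): -0.201819
I_{2,0} (trapezoid, 4 panels, h=0.4000): -0.239305
I_{1,1} = -0.201819 + (-0.201819 − (-0.042150))/3 = -0.255042
I_{2,1} = -0.239305 + (-0.239305 − (-0.201819))/3 = -0.251800
I_{2,2} = -0.251800 + (-0.251800 − (-0.255042))/15 = -0.251584

-0.2516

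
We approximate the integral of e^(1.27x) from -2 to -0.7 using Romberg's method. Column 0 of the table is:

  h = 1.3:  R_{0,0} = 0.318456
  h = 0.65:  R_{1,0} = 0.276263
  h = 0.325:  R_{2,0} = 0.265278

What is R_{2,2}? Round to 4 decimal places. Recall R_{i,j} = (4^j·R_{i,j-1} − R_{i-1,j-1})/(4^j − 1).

0.2616

Richardson extrapolation on the trapezoidal column (denominator 4−1=3):
R_{1,1} = 0.276263 + (0.276263 − 0.318456)/3 = 0.262199
R_{2,1} = 0.265278 + (0.265278 − 0.276263)/3 = 0.261616
R_{2,2} = 0.261616 + (0.261616 − 0.262199)/15 = 0.261577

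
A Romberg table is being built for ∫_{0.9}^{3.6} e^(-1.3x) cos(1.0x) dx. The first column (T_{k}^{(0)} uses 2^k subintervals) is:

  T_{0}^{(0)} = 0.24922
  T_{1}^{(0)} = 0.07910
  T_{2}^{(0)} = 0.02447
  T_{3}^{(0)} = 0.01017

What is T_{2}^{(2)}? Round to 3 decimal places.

T_{1}^{(1)} = (4·0.07910 − 0.24922) / 3 = 0.02239
T_{2}^{(1)} = (4·0.02447 − 0.07910) / 3 = 0.00626
T_{2}^{(2)} = 0.00626 + (0.00626 − 0.02239)/15 = 0.00518

0.005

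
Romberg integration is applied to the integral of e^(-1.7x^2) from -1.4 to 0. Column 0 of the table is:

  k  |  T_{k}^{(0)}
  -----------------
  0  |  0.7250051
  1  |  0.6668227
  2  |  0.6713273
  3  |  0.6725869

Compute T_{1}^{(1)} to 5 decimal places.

Richardson extrapolation on the trapezoidal column (denominator 4−1=3):
T_{1}^{(1)} = (4·0.6668227 − 0.7250051) / 3 = 0.6474286

0.64743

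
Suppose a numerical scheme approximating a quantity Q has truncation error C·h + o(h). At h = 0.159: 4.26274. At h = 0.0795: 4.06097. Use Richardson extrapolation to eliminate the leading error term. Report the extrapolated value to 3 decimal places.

The leading error scales as h; refining by a factor of 2 reduces it by 2^1 = 2.
Extrapolated value = (2·A(h/2) − A(h)) / (2 − 1)
= (2·4.06097 − 4.26274) / 1
= 3.85920 / 1 = 3.85920

3.859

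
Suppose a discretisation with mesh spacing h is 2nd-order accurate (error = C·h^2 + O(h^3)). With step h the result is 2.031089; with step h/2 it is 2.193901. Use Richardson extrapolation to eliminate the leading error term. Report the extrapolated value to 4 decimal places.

2.2482

The leading error scales as h^2; refining by a factor of 2 reduces it by 2^2 = 4.
Extrapolated value = (4·A(h/2) − A(h)) / (4 − 1)
= (4·2.193901 − 2.031089) / 3
= 6.744515 / 3 = 2.248172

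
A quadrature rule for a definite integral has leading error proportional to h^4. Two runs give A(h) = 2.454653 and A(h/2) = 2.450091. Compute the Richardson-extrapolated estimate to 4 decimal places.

Extrapolated value = (16·A(h/2) − A(h)) / (16 − 1)
= (16·2.450091 − 2.454653) / 15
= 36.746803 / 15 = 2.449787

2.4498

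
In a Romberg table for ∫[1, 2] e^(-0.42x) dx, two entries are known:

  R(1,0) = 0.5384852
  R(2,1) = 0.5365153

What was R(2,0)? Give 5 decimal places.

From R(2,1) = (4·R(2,0) − R(1,0))/3, solve for R(2,0):
4·R(2,0) = 3·0.5365153 + 0.5384852 = 2.1480311
R(2,0) = 0.5370078

0.53701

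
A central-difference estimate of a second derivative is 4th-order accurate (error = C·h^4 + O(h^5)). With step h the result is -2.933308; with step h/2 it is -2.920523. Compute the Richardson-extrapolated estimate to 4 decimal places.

-2.9197

Extrapolated value = (16·A(h/2) − A(h)) / (16 − 1)
= (16·(-2.920523) − (-2.933308)) / 15
= -43.795060 / 15 = -2.919671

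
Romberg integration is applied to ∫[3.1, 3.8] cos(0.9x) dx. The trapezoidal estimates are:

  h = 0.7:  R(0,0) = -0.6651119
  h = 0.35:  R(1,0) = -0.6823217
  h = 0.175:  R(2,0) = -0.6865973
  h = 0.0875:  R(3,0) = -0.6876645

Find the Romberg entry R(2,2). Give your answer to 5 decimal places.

-0.68802

R(1,1) = -0.6823217 + (-0.6823217 − (-0.6651119))/3 = -0.6880583
R(2,1) = (4·(-0.6865973) − (-0.6823217)) / 3 = -0.6880225
R(2,2) = -0.6880225 + (-0.6880225 − (-0.6880583))/15 = -0.6880201
(Column j=1 coincides with Simpson's rule on the same nodes.)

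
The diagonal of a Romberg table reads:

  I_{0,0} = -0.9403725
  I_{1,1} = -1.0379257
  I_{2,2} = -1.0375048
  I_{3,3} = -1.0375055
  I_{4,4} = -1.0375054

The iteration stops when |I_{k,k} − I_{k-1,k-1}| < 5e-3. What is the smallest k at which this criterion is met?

k = 2

|I_{1,1} − I_{0,0}| = 0.0975532 ≥ 5e-3
|I_{2,2} − I_{1,1}| = 0.0004209 < 5e-3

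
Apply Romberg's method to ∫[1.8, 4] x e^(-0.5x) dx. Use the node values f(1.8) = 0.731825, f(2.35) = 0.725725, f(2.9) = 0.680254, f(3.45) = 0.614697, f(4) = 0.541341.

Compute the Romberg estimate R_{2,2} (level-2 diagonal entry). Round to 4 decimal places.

1.4659

R_{0,0} (trapezoid, 1 panel, h=2.2000): 1.400483
R_{1,0} (trapezoid, 2 panels, h=1.1000): 1.448521
R_{2,0} (trapezoid, 4 panels, h=0.5500): 1.461492
R_{1,1} = 1.448521 + (1.448521 − 1.400483)/3 = 1.464534
R_{2,1} = 1.461492 + (1.461492 − 1.448521)/3 = 1.465816
R_{2,2} = 1.465816 + (1.465816 − 1.464534)/15 = 1.465901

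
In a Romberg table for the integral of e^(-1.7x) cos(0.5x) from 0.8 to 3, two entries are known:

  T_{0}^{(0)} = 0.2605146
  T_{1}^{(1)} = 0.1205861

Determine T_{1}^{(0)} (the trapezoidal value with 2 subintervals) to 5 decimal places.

0.15557

From T_{1}^{(1)} = (4·T_{1}^{(0)} − T_{0}^{(0)})/3, solve for T_{1}^{(0)}:
4·T_{1}^{(0)} = 3·0.1205861 + 0.2605146 = 0.6222729
T_{1}^{(0)} = 0.1555682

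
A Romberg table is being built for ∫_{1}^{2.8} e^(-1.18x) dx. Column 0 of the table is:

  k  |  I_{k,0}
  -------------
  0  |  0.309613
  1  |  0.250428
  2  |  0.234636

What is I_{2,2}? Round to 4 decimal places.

Richardson extrapolation on the trapezoidal column (denominator 4−1=3):
I_{1,1} = (4·0.250428 − 0.309613) / 3 = 0.230700
I_{2,1} = 0.234636 + (0.234636 − 0.250428)/3 = 0.229372
I_{2,2} = 0.229372 + (0.229372 − 0.230700)/15 = 0.229283

0.2293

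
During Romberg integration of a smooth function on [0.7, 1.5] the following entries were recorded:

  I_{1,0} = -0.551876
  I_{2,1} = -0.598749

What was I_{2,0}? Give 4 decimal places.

-0.5870

From I_{2,1} = (4·I_{2,0} − I_{1,0})/3, solve for I_{2,0}:
4·I_{2,0} = 3·(-0.598749) + (-0.551876) = -2.348123
I_{2,0} = -0.587031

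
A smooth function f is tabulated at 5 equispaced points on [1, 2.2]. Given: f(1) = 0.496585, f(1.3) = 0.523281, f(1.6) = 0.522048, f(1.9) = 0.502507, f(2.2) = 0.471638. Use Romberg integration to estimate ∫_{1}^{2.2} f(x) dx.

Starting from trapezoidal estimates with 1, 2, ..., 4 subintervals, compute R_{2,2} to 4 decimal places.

R_{0,0} (trapezoid, 1 panel, h=1.2000): 0.580934
R_{1,0} (trapezoid, 2 panels, h=0.6000): 0.603696
R_{2,0} (trapezoid, 4 panels, h=0.3000): 0.609584
R_{1,1} = 0.603696 + (0.603696 − 0.580934)/3 = 0.611283
R_{2,1} = 0.609584 + (0.609584 − 0.603696)/3 = 0.611547
R_{2,2} = 0.611547 + (0.611547 − 0.611283)/15 = 0.611565

0.6116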